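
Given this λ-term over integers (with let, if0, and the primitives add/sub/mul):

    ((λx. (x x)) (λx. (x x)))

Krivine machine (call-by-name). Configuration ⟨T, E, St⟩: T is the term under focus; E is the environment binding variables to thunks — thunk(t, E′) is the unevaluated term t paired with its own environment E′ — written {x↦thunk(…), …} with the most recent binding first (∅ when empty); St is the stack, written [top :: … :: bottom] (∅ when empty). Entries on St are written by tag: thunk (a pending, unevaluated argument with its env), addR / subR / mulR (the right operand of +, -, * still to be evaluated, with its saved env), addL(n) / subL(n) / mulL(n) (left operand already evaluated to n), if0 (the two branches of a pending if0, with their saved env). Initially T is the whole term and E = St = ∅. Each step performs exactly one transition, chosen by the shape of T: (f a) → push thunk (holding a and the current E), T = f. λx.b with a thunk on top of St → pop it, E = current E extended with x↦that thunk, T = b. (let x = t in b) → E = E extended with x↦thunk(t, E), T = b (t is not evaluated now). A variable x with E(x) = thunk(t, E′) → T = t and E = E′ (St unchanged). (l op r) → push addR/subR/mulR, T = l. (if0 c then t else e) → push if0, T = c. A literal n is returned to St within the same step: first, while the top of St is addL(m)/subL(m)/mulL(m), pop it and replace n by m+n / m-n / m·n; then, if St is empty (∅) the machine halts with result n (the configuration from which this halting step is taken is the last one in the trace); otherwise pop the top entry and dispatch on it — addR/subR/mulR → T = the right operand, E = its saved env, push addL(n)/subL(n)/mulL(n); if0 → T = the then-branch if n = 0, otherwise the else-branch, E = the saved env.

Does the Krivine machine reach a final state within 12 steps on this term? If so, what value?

Answer: DIVERGES (no final state within 12 steps)

Execution trace:
[0] ⟨T=((λx. (x x)) (λx. (x x))); E=∅; St=∅⟩
[1] ⟨T=(λx. (x x)); E=∅; St=[thunk]⟩
[2] ⟨T=(x x); E={x↦thunk((λx. (x x)), ∅)}; St=∅⟩
[3] ⟨T=x; E={x↦thunk((λx. (x x)), ∅)}; St=[thunk]⟩
[4] ⟨T=(λx. (x x)); E=∅; St=[thunk]⟩
[5] ⟨T=(x x); E={x↦thunk(x, {x↦thunk((λx. (x x)), ∅)})}; St=∅⟩
[6] ⟨T=x; E={x↦thunk(x, {x↦thunk((λx. (x x)), ∅)})}; St=[thunk]⟩
[7] ⟨T=x; E={x↦thunk((λx. (x x)), ∅)}; St=[thunk]⟩
[8] ⟨T=(λx. (x x)); E=∅; St=[thunk]⟩
[9] ⟨T=(x x); E={x↦thunk(x, {x↦thunk(x, {x↦thunk((λx. (x x)), ∅)})})}; St=∅⟩
[10] ⟨T=x; E={x↦thunk(x, {x↦thunk(x, {x↦thunk((λx. (x x)), ∅)})})}; St=[thunk]⟩
[11] ⟨T=x; E={x↦thunk(x, {x↦thunk((λx. (x x)), ∅)})}; St=[thunk]⟩
[12] ⟨T=x; E={x↦thunk((λx. (x x)), ∅)}; St=[thunk]⟩
→ 12 transitions taken and the configuration is still not final: no result within 12 steps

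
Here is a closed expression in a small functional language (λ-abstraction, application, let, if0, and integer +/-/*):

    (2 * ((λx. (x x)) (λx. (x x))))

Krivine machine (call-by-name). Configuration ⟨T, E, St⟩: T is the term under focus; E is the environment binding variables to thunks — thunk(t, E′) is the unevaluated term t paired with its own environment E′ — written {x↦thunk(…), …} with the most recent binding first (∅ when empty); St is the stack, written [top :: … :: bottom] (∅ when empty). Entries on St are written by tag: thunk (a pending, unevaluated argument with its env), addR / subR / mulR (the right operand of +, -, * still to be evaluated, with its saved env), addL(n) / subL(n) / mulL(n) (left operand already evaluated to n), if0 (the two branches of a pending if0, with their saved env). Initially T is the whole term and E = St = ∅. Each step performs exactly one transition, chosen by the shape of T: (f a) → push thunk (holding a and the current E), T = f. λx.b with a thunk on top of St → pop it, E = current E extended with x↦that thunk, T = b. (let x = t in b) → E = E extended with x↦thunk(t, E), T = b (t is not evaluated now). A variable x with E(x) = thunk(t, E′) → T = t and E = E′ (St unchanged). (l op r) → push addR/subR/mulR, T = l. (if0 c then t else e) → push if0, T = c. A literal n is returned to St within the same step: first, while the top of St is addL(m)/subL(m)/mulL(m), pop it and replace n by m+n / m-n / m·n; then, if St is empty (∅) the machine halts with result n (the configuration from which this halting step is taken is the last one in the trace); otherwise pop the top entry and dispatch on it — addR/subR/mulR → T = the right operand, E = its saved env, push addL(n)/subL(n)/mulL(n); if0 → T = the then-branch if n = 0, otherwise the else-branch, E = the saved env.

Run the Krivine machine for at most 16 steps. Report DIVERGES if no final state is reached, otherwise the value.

Answer: DIVERGES (no final state within 16 steps)

Execution trace:
[0] [T=(2 * ((λx. (x x)) (λx. (x x)))) | E=∅ | St=∅]
[1] [T=2 | E=∅ | St=[mulR]]
[2] [T=((λx. (x x)) (λx. (x x))) | E=∅ | St=[mulL(2)]]
[3] [T=(λx. (x x)) | E=∅ | St=[thunk :: mulL(2)]]
[4] [T=(x x) | E={x↦thunk((λx. (x x)), ∅)} | St=[mulL(2)]]
[5] [T=x | E={x↦thunk((λx. (x x)), ∅)} | St=[thunk :: mulL(2)]]
[6] [T=(λx. (x x)) | E=∅ | St=[thunk :: mulL(2)]]
[7] [T=(x x) | E={x↦thunk(x, {x↦thunk((λx. (x x)), ∅)})} | St=[mulL(2)]]
[8] [T=x | E={x↦thunk(x, {x↦thunk((λx. (x x)), ∅)})} | St=[thunk :: mulL(2)]]
[9] [T=x | E={x↦thunk((λx. (x x)), ∅)} | St=[thunk :: mulL(2)]]
[10] [T=(λx. (x x)) | E=∅ | St=[thunk :: mulL(2)]]
[11] [T=(x x) | E={x↦thunk(x, {x↦thunk(x, {x↦thunk((λx. (x x)), ∅)})})} | St=[mulL(2)]]
[12] [T=x | E={x↦thunk(x, {x↦thunk(x, {x↦thunk((λx. (x x)), ∅)})})} | St=[thunk :: mulL(2)]]
[13] [T=x | E={x↦thunk(x, {x↦thunk((λx. (x x)), ∅)})} | St=[thunk :: mulL(2)]]
[14] [T=x | E={x↦thunk((λx. (x x)), ∅)} | St=[thunk :: mulL(2)]]
[15] [T=(λx. (x x)) | E=∅ | St=[thunk :: mulL(2)]]
[16] [T=(x x) | E={x↦thunk(x, {x↦thunk(x, {x↦thunk(x, {x↦thunk((λx. (x x)), ∅)})})})} | St=[mulL(2)]]
→ 16 transitions taken and the configuration is still not final: no result within 16 steps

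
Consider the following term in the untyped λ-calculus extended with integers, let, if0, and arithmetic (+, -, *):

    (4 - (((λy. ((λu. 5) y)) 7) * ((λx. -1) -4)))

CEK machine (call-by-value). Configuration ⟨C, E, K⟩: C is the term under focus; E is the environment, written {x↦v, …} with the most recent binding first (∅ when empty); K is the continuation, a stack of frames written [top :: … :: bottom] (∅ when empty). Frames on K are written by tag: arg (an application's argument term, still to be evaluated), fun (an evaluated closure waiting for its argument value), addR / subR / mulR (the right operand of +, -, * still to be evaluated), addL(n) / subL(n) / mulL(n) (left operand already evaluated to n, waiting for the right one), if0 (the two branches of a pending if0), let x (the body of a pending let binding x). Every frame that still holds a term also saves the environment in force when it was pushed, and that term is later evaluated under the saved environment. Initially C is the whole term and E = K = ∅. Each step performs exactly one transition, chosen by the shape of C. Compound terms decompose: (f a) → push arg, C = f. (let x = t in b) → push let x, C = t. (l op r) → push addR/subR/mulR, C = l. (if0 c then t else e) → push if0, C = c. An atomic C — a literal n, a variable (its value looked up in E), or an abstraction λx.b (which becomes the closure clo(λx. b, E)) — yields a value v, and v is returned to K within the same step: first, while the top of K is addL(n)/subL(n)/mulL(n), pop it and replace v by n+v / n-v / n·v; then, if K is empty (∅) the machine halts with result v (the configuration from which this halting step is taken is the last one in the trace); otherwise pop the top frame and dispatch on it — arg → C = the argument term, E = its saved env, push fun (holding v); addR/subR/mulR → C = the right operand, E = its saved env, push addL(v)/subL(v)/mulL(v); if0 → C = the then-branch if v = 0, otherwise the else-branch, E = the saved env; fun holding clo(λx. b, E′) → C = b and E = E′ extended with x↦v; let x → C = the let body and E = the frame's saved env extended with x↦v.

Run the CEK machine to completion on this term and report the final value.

t=0: ⟨C=(4 - (((λy. ((λu. 5) y)) 7) * ((λx. -1) -4))); E=∅; K=∅⟩
t=1: ⟨C=4; E=∅; K=[subR]⟩
t=2: ⟨C=(((λy. ((λu. 5) y)) 7) * ((λx. -1) -4)); E=∅; K=[subL(4)]⟩
t=3: ⟨C=((λy. ((λu. 5) y)) 7); E=∅; K=[mulR :: subL(4)]⟩
t=4: ⟨C=(λy. ((λu. 5) y)); E=∅; K=[arg :: mulR :: subL(4)]⟩
t=5: ⟨C=7; E=∅; K=[fun :: mulR :: subL(4)]⟩
t=6: ⟨C=((λu. 5) y); E={y↦7}; K=[mulR :: subL(4)]⟩
t=7: ⟨C=(λu. 5); E={y↦7}; K=[arg :: mulR :: subL(4)]⟩
t=8: ⟨C=y; E={y↦7}; K=[fun :: mulR :: subL(4)]⟩
t=9: ⟨C=5; E={u↦7, y↦7}; K=[mulR :: subL(4)]⟩
t=10: ⟨C=((λx. -1) -4); E=∅; K=[mulL(5) :: subL(4)]⟩
t=11: ⟨C=(λx. -1); E=∅; K=[arg :: mulL(5) :: subL(4)]⟩
t=12: ⟨C=-4; E=∅; K=[fun :: mulL(5) :: subL(4)]⟩
t=13: ⟨C=-1; E={x↦-4}; K=[mulL(5) :: subL(4)]⟩
→ final value 9

Answer: 9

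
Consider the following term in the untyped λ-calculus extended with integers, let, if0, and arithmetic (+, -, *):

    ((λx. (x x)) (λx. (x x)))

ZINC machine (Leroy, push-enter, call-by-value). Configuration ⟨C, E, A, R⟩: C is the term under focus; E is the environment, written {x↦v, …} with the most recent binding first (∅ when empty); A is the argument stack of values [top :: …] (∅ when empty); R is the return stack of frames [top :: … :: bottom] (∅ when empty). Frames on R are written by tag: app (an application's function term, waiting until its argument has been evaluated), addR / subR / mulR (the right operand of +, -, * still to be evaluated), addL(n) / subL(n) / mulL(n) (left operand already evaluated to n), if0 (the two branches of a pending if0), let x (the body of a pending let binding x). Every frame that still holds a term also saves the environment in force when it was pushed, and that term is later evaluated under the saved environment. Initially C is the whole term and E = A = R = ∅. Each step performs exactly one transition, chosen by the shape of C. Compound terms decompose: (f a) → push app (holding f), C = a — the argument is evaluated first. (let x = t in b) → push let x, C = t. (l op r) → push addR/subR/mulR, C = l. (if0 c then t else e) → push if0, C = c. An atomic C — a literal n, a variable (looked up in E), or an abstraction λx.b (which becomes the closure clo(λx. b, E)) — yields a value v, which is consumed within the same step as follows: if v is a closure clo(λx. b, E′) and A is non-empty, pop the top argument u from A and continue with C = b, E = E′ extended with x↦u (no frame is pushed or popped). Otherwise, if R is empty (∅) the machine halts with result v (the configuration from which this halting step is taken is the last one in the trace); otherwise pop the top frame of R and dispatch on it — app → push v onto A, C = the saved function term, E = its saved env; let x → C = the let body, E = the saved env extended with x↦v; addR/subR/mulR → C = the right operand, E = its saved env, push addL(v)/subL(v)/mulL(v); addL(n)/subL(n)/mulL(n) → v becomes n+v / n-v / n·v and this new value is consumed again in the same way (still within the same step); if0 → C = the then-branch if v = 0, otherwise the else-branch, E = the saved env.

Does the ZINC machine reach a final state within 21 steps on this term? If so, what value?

Answer: DIVERGES (no final state within 21 steps)

Derivation:
t=0: ⟨C=((λx. (x x)) (λx. (x x))); E=∅; A=∅; R=∅⟩
t=1: ⟨C=(λx. (x x)); E=∅; A=∅; R=[app]⟩
t=2: ⟨C=(λx. (x x)); E=∅; A=[clo(λx. (x x), ∅)]; R=∅⟩
t=3: ⟨C=(x x); E={x↦clo(λx. (x x), ∅)}; A=∅; R=∅⟩
t=4: ⟨C=x; E={x↦clo(λx. (x x), ∅)}; A=∅; R=[app]⟩
t=5: ⟨C=x; E={x↦clo(λx. (x x), ∅)}; A=[clo(λx. (x x), ∅)]; R=∅⟩
… configuration repeats with period 3 (steps 3–5 recur indefinitely) …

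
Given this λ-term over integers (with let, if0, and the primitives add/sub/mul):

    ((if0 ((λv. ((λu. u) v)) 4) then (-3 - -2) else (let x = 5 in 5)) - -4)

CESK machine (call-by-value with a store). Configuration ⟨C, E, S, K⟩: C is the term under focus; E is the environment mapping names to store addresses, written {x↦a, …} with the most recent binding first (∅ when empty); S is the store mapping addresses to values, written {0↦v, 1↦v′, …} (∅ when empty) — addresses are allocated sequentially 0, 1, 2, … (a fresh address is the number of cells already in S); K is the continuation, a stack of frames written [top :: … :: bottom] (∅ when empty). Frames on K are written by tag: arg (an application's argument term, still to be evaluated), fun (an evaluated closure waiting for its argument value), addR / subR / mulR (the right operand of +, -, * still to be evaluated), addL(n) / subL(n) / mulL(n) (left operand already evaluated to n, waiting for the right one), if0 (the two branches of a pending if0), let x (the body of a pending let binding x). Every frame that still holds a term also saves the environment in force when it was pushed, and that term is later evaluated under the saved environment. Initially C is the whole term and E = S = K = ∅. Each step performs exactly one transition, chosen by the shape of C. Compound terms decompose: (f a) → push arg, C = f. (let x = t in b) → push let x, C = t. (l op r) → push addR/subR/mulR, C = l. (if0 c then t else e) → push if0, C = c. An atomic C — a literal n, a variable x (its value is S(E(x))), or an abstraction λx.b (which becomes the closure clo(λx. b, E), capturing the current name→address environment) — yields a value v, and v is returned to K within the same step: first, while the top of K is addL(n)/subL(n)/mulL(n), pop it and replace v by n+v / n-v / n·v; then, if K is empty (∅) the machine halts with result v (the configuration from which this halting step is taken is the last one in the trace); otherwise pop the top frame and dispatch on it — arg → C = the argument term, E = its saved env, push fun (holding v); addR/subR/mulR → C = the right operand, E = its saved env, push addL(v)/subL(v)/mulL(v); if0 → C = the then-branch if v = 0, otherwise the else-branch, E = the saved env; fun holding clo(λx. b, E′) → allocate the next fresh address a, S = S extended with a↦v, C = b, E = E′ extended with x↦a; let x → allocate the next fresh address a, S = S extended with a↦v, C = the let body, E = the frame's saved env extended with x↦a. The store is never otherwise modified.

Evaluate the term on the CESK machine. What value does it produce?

Answer: 9

Execution trace:
step 0: ⟨C=((if0 ((λv. ((λu. u) v)) 4) then (-3 - -2) else (let x = 5 in 5)) - -4); E=∅; S=∅; K=∅⟩
step 1: ⟨C=(if0 ((λv. ((λu. u) v)) 4) then (-3 - -2) else (let x = 5 in 5)); E=∅; S=∅; K=[subR]⟩
step 2: ⟨C=((λv. ((λu. u) v)) 4); E=∅; S=∅; K=[if0 :: subR]⟩
step 3: ⟨C=(λv. ((λu. u) v)); E=∅; S=∅; K=[arg :: if0 :: subR]⟩
step 4: ⟨C=4; E=∅; S=∅; K=[fun :: if0 :: subR]⟩
step 5: ⟨C=((λu. u) v); E={v↦0}; S={0↦4}; K=[if0 :: subR]⟩
step 6: ⟨C=(λu. u); E={v↦0}; S={0↦4}; K=[arg :: if0 :: subR]⟩
step 7: ⟨C=v; E={v↦0}; S={0↦4}; K=[fun :: if0 :: subR]⟩
step 8: ⟨C=u; E={u↦1, v↦0}; S={0↦4, 1↦4}; K=[if0 :: subR]⟩
step 9: ⟨C=(let x = 5 in 5); E=∅; S={0↦4, 1↦4}; K=[subR]⟩
step 10: ⟨C=5; E=∅; S={0↦4, 1↦4}; K=[let x :: subR]⟩
step 11: ⟨C=5; E={x↦2}; S={0↦4, 1↦4, 2↦5}; K=[subR]⟩
step 12: ⟨C=-4; E=∅; S={0↦4, 1↦4, 2↦5}; K=[subL(5)]⟩
→ final value 9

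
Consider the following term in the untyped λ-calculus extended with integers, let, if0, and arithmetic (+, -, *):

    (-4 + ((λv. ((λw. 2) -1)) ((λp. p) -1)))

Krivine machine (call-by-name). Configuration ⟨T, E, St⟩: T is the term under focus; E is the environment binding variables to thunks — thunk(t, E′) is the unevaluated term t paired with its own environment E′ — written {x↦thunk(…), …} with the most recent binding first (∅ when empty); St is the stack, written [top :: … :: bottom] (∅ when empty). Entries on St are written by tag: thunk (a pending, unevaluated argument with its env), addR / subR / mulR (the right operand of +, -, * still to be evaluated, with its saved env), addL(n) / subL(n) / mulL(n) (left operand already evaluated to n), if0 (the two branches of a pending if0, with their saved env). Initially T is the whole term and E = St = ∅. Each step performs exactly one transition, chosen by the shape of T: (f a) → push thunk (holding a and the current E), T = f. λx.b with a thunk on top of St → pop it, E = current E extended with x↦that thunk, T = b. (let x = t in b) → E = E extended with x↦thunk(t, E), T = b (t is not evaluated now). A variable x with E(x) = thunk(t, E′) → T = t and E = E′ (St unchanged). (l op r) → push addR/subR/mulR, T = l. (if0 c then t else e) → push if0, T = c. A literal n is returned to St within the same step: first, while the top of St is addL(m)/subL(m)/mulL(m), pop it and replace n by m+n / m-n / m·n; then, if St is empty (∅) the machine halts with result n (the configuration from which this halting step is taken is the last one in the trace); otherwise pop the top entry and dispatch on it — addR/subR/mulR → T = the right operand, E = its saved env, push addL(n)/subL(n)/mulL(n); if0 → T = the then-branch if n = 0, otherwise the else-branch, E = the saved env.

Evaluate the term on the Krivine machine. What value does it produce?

0. <T=(-4 + ((λv. ((λw. 2) -1)) ((λp. p) -1))), E=∅, St=∅>
1. <T=-4, E=∅, St=[addR]>
2. <T=((λv. ((λw. 2) -1)) ((λp. p) -1)), E=∅, St=[addL(-4)]>
3. <T=(λv. ((λw. 2) -1)), E=∅, St=[thunk :: addL(-4)]>
4. <T=((λw. 2) -1), E={v↦thunk(((λp. p) -1), ∅)}, St=[addL(-4)]>
5. <T=(λw. 2), E={v↦thunk(((λp. p) -1), ∅)}, St=[thunk :: addL(-4)]>
6. <T=2, E={w↦thunk(-1, {v↦thunk(((λp. p) -1), ∅)}), v↦thunk(((λp. p) -1), ∅)}, St=[addL(-4)]>
→ final value -2

Answer: -2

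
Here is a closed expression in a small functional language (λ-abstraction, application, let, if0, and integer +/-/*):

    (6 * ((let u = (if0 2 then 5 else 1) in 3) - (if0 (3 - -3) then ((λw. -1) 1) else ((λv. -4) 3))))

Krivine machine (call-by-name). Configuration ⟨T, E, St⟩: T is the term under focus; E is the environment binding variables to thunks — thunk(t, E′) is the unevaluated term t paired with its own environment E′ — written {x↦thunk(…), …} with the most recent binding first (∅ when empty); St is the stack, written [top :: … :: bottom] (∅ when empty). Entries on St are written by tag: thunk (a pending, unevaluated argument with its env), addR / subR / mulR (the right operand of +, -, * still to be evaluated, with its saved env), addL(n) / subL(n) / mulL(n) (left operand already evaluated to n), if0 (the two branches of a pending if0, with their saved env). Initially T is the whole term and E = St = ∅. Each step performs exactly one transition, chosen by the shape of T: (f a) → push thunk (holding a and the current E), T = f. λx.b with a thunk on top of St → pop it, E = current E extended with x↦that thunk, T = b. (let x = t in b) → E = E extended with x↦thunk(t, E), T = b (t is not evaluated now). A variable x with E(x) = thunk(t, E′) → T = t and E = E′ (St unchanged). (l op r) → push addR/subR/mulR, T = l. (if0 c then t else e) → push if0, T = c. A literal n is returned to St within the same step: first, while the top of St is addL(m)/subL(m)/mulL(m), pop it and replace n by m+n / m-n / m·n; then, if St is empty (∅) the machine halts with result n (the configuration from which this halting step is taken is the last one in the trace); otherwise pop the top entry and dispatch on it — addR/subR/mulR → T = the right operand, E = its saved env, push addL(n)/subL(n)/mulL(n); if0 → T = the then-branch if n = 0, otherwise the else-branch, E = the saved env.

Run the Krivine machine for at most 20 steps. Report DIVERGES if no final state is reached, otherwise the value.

Answer: 42

Machine steps:
[0] ⟨T=(6 * ((let u = (if0 2 then 5 else 1) in 3) - (if0 (3 - -3) then ((λw. -1) 1) else ((λv. -4) 3)))); E=∅; St=∅⟩
[1] ⟨T=6; E=∅; St=[mulR]⟩
[2] ⟨T=((let u = (if0 2 then 5 else 1) in 3) - (if0 (3 - -3) then ((λw. -1) 1) else ((λv. -4) 3))); E=∅; St=[mulL(6)]⟩
[3] ⟨T=(let u = (if0 2 then 5 else 1) in 3); E=∅; St=[subR :: mulL(6)]⟩
[4] ⟨T=3; E={u↦thunk((if0 2 then 5 else 1), ∅)}; St=[subR :: mulL(6)]⟩
[5] ⟨T=(if0 (3 - -3) then ((λw. -1) 1) else ((λv. -4) 3)); E=∅; St=[subL(3) :: mulL(6)]⟩
[6] ⟨T=(3 - -3); E=∅; St=[if0 :: subL(3) :: mulL(6)]⟩
[7] ⟨T=3; E=∅; St=[subR :: if0 :: subL(3) :: mulL(6)]⟩
[8] ⟨T=-3; E=∅; St=[subL(3) :: if0 :: subL(3) :: mulL(6)]⟩
[9] ⟨T=((λv. -4) 3); E=∅; St=[subL(3) :: mulL(6)]⟩
[10] ⟨T=(λv. -4); E=∅; St=[thunk :: subL(3) :: mulL(6)]⟩
[11] ⟨T=-4; E={v↦thunk(3, ∅)}; St=[subL(3) :: mulL(6)]⟩
→ final value 42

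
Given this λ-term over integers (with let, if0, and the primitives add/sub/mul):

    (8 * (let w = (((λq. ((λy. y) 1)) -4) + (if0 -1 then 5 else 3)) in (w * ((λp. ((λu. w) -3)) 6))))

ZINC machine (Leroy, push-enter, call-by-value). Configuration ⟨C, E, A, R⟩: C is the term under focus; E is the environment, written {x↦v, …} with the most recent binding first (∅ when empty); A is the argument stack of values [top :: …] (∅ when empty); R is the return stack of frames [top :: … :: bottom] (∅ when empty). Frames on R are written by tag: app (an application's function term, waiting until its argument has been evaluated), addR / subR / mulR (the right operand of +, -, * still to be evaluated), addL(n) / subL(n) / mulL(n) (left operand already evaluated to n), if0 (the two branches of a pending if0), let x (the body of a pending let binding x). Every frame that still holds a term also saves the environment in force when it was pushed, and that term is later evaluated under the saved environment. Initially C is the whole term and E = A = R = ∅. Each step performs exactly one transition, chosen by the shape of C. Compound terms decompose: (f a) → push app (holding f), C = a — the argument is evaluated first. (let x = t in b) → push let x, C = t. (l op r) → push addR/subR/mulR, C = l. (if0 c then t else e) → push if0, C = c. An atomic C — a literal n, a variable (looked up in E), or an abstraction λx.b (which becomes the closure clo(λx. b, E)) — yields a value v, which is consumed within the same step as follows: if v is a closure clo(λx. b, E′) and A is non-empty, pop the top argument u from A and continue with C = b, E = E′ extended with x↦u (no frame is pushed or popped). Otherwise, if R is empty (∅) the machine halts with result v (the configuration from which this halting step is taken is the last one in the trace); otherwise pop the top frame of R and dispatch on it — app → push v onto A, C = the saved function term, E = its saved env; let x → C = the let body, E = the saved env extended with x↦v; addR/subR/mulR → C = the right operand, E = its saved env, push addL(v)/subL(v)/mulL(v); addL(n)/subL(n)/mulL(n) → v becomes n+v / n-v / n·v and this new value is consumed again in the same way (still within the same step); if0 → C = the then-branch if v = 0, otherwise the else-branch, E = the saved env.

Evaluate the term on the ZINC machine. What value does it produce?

Answer: 128

Machine steps:
[0] <C=(8 * (let w = (((λq. ((λy. y) 1)) -4) + (if0 -1 then 5 else 3)) in (w * ((λp. ((λu. w) -3)) 6)))), E=∅, A=∅, R=∅>
[1] <C=8, E=∅, A=∅, R=[mulR]>
[2] <C=(let w = (((λq. ((λy. y) 1)) -4) + (if0 -1 then 5 else 3)) in (w * ((λp. ((λu. w) -3)) 6))), E=∅, A=∅, R=[mulL(8)]>
[3] <C=(((λq. ((λy. y) 1)) -4) + (if0 -1 then 5 else 3)), E=∅, A=∅, R=[let w :: mulL(8)]>
[4] <C=((λq. ((λy. y) 1)) -4), E=∅, A=∅, R=[addR :: let w :: mulL(8)]>
[5] <C=-4, E=∅, A=∅, R=[app :: addR :: let w :: mulL(8)]>
[6] <C=(λq. ((λy. y) 1)), E=∅, A=[-4], R=[addR :: let w :: mulL(8)]>
[7] <C=((λy. y) 1), E={q↦-4}, A=∅, R=[addR :: let w :: mulL(8)]>
[8] <C=1, E={q↦-4}, A=∅, R=[app :: addR :: let w :: mulL(8)]>
[9] <C=(λy. y), E={q↦-4}, A=[1], R=[addR :: let w :: mulL(8)]>
[10] <C=y, E={y↦1, q↦-4}, A=∅, R=[addR :: let w :: mulL(8)]>
[11] <C=(if0 -1 then 5 else 3), E=∅, A=∅, R=[addL(1) :: let w :: mulL(8)]>
[12] <C=-1, E=∅, A=∅, R=[if0 :: addL(1) :: let w :: mulL(8)]>
[13] <C=3, E=∅, A=∅, R=[addL(1) :: let w :: mulL(8)]>
[14] <C=(w * ((λp. ((λu. w) -3)) 6)), E={w↦4}, A=∅, R=[mulL(8)]>
[15] <C=w, E={w↦4}, A=∅, R=[mulR :: mulL(8)]>
[16] <C=((λp. ((λu. w) -3)) 6), E={w↦4}, A=∅, R=[mulL(4) :: mulL(8)]>
[17] <C=6, E={w↦4}, A=∅, R=[app :: mulL(4) :: mulL(8)]>
[18] <C=(λp. ((λu. w) -3)), E={w↦4}, A=[6], R=[mulL(4) :: mulL(8)]>
[19] <C=((λu. w) -3), E={p↦6, w↦4}, A=∅, R=[mulL(4) :: mulL(8)]>
[20] <C=-3, E={p↦6, w↦4}, A=∅, R=[app :: mulL(4) :: mulL(8)]>
[21] <C=(λu. w), E={p↦6, w↦4}, A=[-3], R=[mulL(4) :: mulL(8)]>
[22] <C=w, E={u↦-3, p↦6, w↦4}, A=∅, R=[mulL(4) :: mulL(8)]>
→ final value 128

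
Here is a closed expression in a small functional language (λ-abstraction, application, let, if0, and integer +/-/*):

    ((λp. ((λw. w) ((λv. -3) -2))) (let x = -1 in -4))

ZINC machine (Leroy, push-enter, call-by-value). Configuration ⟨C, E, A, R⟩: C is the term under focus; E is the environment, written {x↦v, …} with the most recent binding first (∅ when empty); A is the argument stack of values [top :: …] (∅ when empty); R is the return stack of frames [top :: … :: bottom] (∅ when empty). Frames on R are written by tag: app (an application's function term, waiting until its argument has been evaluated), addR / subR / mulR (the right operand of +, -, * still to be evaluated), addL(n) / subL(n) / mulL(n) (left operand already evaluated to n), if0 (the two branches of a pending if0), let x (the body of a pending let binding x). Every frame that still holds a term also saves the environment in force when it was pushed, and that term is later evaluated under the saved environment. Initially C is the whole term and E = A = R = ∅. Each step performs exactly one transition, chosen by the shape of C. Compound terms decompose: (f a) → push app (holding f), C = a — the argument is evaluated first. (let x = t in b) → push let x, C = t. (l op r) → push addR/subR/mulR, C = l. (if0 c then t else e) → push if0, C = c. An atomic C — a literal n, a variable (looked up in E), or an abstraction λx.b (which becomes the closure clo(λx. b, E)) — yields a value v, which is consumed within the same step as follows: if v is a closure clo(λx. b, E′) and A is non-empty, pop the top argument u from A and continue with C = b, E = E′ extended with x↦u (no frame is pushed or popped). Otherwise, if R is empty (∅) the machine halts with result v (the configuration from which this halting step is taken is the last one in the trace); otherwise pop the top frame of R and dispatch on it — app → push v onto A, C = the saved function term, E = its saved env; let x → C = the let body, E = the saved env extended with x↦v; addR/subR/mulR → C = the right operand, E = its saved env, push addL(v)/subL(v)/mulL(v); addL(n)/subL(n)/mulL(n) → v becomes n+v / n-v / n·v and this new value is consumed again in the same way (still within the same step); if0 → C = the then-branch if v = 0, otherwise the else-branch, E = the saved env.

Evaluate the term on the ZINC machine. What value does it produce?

Answer: -3

Execution trace:
[0] [C=((λp. ((λw. w) ((λv. -3) -2))) (let x = -1 in -4)) | E=∅ | A=∅ | R=∅]
[1] [C=(let x = -1 in -4) | E=∅ | A=∅ | R=[app]]
[2] [C=-1 | E=∅ | A=∅ | R=[let x :: app]]
[3] [C=-4 | E={x↦-1} | A=∅ | R=[app]]
[4] [C=(λp. ((λw. w) ((λv. -3) -2))) | E=∅ | A=[-4] | R=∅]
[5] [C=((λw. w) ((λv. -3) -2)) | E={p↦-4} | A=∅ | R=∅]
[6] [C=((λv. -3) -2) | E={p↦-4} | A=∅ | R=[app]]
[7] [C=-2 | E={p↦-4} | A=∅ | R=[app :: app]]
[8] [C=(λv. -3) | E={p↦-4} | A=[-2] | R=[app]]
[9] [C=-3 | E={v↦-2, p↦-4} | A=∅ | R=[app]]
[10] [C=(λw. w) | E={p↦-4} | A=[-3] | R=∅]
[11] [C=w | E={w↦-3, p↦-4} | A=∅ | R=∅]
→ final value -3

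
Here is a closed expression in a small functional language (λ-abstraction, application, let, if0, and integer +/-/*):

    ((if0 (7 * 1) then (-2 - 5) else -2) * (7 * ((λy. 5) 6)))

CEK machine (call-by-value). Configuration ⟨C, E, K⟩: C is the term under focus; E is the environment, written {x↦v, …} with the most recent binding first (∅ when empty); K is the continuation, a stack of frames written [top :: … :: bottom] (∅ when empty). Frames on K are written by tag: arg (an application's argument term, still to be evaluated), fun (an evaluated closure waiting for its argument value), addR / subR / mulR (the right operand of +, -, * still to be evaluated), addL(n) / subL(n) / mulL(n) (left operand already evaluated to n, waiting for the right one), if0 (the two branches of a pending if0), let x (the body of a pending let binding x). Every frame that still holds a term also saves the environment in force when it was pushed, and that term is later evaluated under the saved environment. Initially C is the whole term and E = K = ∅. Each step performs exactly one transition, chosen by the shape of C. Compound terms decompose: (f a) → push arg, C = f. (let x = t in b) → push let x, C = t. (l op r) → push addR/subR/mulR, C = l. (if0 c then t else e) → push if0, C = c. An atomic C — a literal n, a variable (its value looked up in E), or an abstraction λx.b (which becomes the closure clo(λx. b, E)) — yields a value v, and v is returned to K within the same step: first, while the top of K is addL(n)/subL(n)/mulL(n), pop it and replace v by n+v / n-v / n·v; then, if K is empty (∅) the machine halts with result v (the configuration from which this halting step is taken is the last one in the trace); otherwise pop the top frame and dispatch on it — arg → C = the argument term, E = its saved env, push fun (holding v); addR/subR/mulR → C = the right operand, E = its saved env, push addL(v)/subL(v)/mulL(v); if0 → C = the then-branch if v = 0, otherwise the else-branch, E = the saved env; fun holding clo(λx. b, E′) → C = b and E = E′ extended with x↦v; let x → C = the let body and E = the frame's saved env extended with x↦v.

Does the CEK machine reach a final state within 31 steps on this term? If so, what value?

t=0: <C=((if0 (7 * 1) then (-2 - 5) else -2) * (7 * ((λy. 5) 6))), E=∅, K=∅>
t=1: <C=(if0 (7 * 1) then (-2 - 5) else -2), E=∅, K=[mulR]>
t=2: <C=(7 * 1), E=∅, K=[if0 :: mulR]>
t=3: <C=7, E=∅, K=[mulR :: if0 :: mulR]>
t=4: <C=1, E=∅, K=[mulL(7) :: if0 :: mulR]>
t=5: <C=-2, E=∅, K=[mulR]>
t=6: <C=(7 * ((λy. 5) 6)), E=∅, K=[mulL(-2)]>
t=7: <C=7, E=∅, K=[mulR :: mulL(-2)]>
t=8: <C=((λy. 5) 6), E=∅, K=[mulL(7) :: mulL(-2)]>
t=9: <C=(λy. 5), E=∅, K=[arg :: mulL(7) :: mulL(-2)]>
t=10: <C=6, E=∅, K=[fun :: mulL(7) :: mulL(-2)]>
t=11: <C=5, E={y↦6}, K=[mulL(7) :: mulL(-2)]>
→ final value -70

Answer: -70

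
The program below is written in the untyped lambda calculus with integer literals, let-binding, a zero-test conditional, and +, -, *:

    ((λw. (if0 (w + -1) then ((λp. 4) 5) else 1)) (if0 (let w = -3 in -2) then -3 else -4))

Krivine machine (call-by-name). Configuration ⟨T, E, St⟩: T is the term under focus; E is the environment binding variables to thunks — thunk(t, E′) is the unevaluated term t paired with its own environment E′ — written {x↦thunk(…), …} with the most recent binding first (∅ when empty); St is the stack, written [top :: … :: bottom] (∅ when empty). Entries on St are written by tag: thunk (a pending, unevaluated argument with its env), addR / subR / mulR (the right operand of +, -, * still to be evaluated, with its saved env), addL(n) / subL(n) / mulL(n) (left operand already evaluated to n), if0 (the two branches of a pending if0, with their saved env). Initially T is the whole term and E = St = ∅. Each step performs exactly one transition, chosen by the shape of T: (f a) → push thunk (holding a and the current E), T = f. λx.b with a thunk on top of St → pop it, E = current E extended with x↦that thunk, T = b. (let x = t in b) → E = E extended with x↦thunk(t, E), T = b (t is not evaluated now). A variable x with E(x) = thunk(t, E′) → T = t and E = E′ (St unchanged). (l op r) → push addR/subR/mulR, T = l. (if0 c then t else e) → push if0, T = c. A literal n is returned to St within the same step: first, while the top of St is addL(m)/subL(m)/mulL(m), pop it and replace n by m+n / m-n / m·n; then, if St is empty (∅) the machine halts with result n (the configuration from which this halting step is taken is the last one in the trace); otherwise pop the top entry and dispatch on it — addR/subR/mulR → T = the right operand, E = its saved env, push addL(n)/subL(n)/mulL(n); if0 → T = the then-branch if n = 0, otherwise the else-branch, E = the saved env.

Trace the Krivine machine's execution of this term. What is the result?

Answer: 1

Derivation:
0. <T=((λw. (if0 (w + -1) then ((λp. 4) 5) else 1)) (if0 (let w = -3 in -2) then -3 else -4)), E=∅, St=∅>
1. <T=(λw. (if0 (w + -1) then ((λp. 4) 5) else 1)), E=∅, St=[thunk]>
2. <T=(if0 (w + -1) then ((λp. 4) 5) else 1), E={w↦thunk((if0 (let w = -3 in -2) then -3 else -4), ∅)}, St=∅>
3. <T=(w + -1), E={w↦thunk((if0 (let w = -3 in -2) then -3 else -4), ∅)}, St=[if0]>
4. <T=w, E={w↦thunk((if0 (let w = -3 in -2) then -3 else -4), ∅)}, St=[addR :: if0]>
5. <T=(if0 (let w = -3 in -2) then -3 else -4), E=∅, St=[addR :: if0]>
6. <T=(let w = -3 in -2), E=∅, St=[if0 :: addR :: if0]>
7. <T=-2, E={w↦thunk(-3, ∅)}, St=[if0 :: addR :: if0]>
8. <T=-4, E=∅, St=[addR :: if0]>
9. <T=-1, E={w↦thunk((if0 (let w = -3 in -2) then -3 else -4), ∅)}, St=[addL(-4) :: if0]>
10. <T=1, E={w↦thunk((if0 (let w = -3 in -2) then -3 else -4), ∅)}, St=∅>
→ final value 1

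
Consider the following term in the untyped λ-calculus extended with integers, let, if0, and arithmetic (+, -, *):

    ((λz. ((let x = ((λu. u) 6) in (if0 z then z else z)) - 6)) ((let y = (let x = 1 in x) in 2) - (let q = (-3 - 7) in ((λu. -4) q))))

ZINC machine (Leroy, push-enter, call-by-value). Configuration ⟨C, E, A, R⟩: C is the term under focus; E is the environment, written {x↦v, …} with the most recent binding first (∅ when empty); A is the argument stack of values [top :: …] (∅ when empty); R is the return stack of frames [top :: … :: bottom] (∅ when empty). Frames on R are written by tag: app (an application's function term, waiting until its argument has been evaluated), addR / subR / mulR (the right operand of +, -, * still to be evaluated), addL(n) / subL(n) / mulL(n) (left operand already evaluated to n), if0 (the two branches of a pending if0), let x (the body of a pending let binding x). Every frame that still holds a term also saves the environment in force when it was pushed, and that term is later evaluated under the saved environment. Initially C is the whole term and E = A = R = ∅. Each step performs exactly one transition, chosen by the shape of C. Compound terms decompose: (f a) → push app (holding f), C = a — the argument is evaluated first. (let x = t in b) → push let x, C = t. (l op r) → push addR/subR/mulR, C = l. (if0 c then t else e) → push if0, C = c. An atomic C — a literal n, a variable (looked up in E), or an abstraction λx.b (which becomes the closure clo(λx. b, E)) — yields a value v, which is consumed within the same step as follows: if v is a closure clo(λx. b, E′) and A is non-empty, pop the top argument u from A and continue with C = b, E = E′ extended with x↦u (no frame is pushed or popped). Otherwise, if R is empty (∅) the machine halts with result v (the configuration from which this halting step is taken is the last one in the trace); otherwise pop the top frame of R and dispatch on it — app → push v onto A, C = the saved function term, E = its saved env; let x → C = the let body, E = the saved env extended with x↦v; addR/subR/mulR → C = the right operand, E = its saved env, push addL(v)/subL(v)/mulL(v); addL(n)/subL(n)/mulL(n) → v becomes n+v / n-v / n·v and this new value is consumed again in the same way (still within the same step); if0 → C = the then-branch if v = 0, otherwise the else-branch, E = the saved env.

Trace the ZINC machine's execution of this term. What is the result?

0. ⟨C=((λz. ((let x = ((λu. u) 6) in (if0 z then z else z)) - 6)) ((let y = (let x = 1 in x) in 2) - (let q = (-3 - 7) in ((λu. -4) q)))); E=∅; A=∅; R=∅⟩
1. ⟨C=((let y = (let x = 1 in x) in 2) - (let q = (-3 - 7) in ((λu. -4) q))); E=∅; A=∅; R=[app]⟩
2. ⟨C=(let y = (let x = 1 in x) in 2); E=∅; A=∅; R=[subR :: app]⟩
3. ⟨C=(let x = 1 in x); E=∅; A=∅; R=[let y :: subR :: app]⟩
4. ⟨C=1; E=∅; A=∅; R=[let x :: let y :: subR :: app]⟩
5. ⟨C=x; E={x↦1}; A=∅; R=[let y :: subR :: app]⟩
6. ⟨C=2; E={y↦1}; A=∅; R=[subR :: app]⟩
7. ⟨C=(let q = (-3 - 7) in ((λu. -4) q)); E=∅; A=∅; R=[subL(2) :: app]⟩
8. ⟨C=(-3 - 7); E=∅; A=∅; R=[let q :: subL(2) :: app]⟩
9. ⟨C=-3; E=∅; A=∅; R=[subR :: let q :: subL(2) :: app]⟩
10. ⟨C=7; E=∅; A=∅; R=[subL(-3) :: let q :: subL(2) :: app]⟩
11. ⟨C=((λu. -4) q); E={q↦-10}; A=∅; R=[subL(2) :: app]⟩
12. ⟨C=q; E={q↦-10}; A=∅; R=[app :: subL(2) :: app]⟩
13. ⟨C=(λu. -4); E={q↦-10}; A=[-10]; R=[subL(2) :: app]⟩
14. ⟨C=-4; E={u↦-10, q↦-10}; A=∅; R=[subL(2) :: app]⟩
15. ⟨C=(λz. ((let x = ((λu. u) 6) in (if0 z then z else z)) - 6)); E=∅; A=[6]; R=∅⟩
16. ⟨C=((let x = ((λu. u) 6) in (if0 z then z else z)) - 6); E={z↦6}; A=∅; R=∅⟩
17. ⟨C=(let x = ((λu. u) 6) in (if0 z then z else z)); E={z↦6}; A=∅; R=[subR]⟩
18. ⟨C=((λu. u) 6); E={z↦6}; A=∅; R=[let x :: subR]⟩
19. ⟨C=6; E={z↦6}; A=∅; R=[app :: let x :: subR]⟩
20. ⟨C=(λu. u); E={z↦6}; A=[6]; R=[let x :: subR]⟩
21. ⟨C=u; E={u↦6, z↦6}; A=∅; R=[let x :: subR]⟩
22. ⟨C=(if0 z then z else z); E={x↦6, z↦6}; A=∅; R=[subR]⟩
23. ⟨C=z; E={x↦6, z↦6}; A=∅; R=[if0 :: subR]⟩
24. ⟨C=z; E={x↦6, z↦6}; A=∅; R=[subR]⟩
25. ⟨C=6; E={z↦6}; A=∅; R=[subL(6)]⟩
→ final value 0

Answer: 0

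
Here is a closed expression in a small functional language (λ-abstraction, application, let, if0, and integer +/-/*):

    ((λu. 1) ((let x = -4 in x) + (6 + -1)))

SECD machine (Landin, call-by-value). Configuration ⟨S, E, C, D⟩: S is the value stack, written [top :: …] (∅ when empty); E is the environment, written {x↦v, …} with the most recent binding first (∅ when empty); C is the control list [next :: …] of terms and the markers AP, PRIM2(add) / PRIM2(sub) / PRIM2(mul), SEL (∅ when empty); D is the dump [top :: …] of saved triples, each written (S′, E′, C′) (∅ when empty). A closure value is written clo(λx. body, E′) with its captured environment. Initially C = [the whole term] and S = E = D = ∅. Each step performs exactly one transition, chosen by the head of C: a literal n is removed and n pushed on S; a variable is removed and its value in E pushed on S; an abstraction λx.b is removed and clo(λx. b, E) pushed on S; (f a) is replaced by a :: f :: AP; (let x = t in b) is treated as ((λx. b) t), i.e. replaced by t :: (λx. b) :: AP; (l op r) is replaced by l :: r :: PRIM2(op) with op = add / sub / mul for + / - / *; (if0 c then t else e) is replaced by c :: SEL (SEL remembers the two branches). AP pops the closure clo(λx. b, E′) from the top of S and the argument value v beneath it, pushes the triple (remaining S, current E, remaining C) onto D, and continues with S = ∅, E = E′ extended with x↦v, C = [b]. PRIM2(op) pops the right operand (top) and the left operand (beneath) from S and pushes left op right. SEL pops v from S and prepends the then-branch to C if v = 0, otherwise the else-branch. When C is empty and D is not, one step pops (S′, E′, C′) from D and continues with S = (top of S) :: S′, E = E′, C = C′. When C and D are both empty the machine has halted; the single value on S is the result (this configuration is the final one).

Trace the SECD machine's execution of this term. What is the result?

Answer: 1

Derivation:
0. ⟨S=∅; E=∅; C=[((λu. 1) ((let x = -4 in x) + (6 + -1)))]; D=∅⟩
1. ⟨S=∅; E=∅; C=[((let x = -4 in x) + (6 + -1)) :: (λu. 1) :: AP]; D=∅⟩
2. ⟨S=∅; E=∅; C=[(let x = -4 in x) :: (6 + -1) :: PRIM2(add) :: (λu. 1) :: AP]; D=∅⟩
3. ⟨S=∅; E=∅; C=[-4 :: (λx. x) :: AP :: (6 + -1) :: PRIM2(add) :: (λu. 1) :: AP]; D=∅⟩
4. ⟨S=[-4]; E=∅; C=[(λx. x) :: AP :: (6 + -1) :: PRIM2(add) :: (λu. 1) :: AP]; D=∅⟩
5. ⟨S=[clo(λx. x, ∅) :: -4]; E=∅; C=[AP :: (6 + -1) :: PRIM2(add) :: (λu. 1) :: AP]; D=∅⟩
6. ⟨S=∅; E={x↦-4}; C=[x]; D=[(∅, ∅, [(6 + -1) :: PRIM2(add) :: (λu. 1) :: AP])]⟩
7. ⟨S=[-4]; E={x↦-4}; C=∅; D=[(∅, ∅, [(6 + -1) :: PRIM2(add) :: (λu. 1) :: AP])]⟩
8. ⟨S=[-4]; E=∅; C=[(6 + -1) :: PRIM2(add) :: (λu. 1) :: AP]; D=∅⟩
9. ⟨S=[-4]; E=∅; C=[6 :: -1 :: PRIM2(add) :: PRIM2(add) :: (λu. 1) :: AP]; D=∅⟩
10. ⟨S=[6 :: -4]; E=∅; C=[-1 :: PRIM2(add) :: PRIM2(add) :: (λu. 1) :: AP]; D=∅⟩
11. ⟨S=[-1 :: 6 :: -4]; E=∅; C=[PRIM2(add) :: PRIM2(add) :: (λu. 1) :: AP]; D=∅⟩
12. ⟨S=[5 :: -4]; E=∅; C=[PRIM2(add) :: (λu. 1) :: AP]; D=∅⟩
13. ⟨S=[1]; E=∅; C=[(λu. 1) :: AP]; D=∅⟩
14. ⟨S=[clo(λu. 1, ∅) :: 1]; E=∅; C=[AP]; D=∅⟩
15. ⟨S=∅; E={u↦1}; C=[1]; D=[(∅, ∅, ∅)]⟩
16. ⟨S=[1]; E={u↦1}; C=∅; D=[(∅, ∅, ∅)]⟩
17. ⟨S=[1]; E=∅; C=∅; D=∅⟩
→ final value 1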